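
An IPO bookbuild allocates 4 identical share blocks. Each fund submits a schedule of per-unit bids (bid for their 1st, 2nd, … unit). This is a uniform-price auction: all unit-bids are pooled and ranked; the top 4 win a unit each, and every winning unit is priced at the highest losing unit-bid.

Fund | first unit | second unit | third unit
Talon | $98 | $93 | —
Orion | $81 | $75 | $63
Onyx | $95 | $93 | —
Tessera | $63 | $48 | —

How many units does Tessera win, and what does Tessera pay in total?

All unit-bids, highest first — top 4: 98 (Talon-1), 95 (Onyx-1), 93 (Talon-2), 93 (Onyx-2)
Highest rejected unit-bid = $81.
Tessera wins 0 unit(s) at $81 each.

Tessera: 0 units, pays $0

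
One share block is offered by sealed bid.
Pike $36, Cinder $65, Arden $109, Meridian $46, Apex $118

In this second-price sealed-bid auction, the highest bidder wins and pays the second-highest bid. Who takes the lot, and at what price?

Bids ranked: 118 (Apex) > 109 (Arden) > 65 (Cinder) > 46 (Meridian) > 36 (Pike)
Apex is highest; pays the second-highest bid, $109.

Apex pays $109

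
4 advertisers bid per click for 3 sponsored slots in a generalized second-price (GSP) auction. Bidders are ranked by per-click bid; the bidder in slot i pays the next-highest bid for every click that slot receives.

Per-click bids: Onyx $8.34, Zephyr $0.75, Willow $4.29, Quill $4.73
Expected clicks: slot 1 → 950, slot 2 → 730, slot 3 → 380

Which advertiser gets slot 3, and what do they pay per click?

Willow; $0.75 per click

Sorting advertisers: $8.34 (Onyx) > $4.73 (Quill) > $4.29 (Willow) > $0.75 (Zephyr)
Slot 3 goes to the third-ranked bidder, Willow, who pays the next bid down: $0.75/click.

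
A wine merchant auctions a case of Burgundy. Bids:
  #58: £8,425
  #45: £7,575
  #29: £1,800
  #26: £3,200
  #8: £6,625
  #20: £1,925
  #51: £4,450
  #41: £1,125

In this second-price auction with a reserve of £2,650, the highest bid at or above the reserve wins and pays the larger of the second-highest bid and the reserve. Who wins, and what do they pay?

Sorting bids: 8,425 (#58) > 7,575 (#45) > 6,625 (#8) > 4,450 (#51) > 3,200 (#26) > 1,925 (#20) > …
Highest eligible bid: #58 at £8,425.
Second-highest bid £7,575 exceeds the reserve £2,650 → payment £7,575.

#58 pays £7,575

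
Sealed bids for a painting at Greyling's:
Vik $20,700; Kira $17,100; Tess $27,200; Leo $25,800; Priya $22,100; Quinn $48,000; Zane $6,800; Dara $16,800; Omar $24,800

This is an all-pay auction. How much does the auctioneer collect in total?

Sorting bids: 48,000 (Quinn) > 27,200 (Tess) > 25,800 (Leo) > 24,800 (Omar) > 22,100 (Priya) > 20,700 (Vik) > …
Quinn wins with the top bid; all bids are sunk regardless.
Every bidder forfeits their bid regardless of winning.
Revenue = 20,700 + 17,100 + 27,200 + 25,800 + 22,100 + 48,000 + 6,800 + 16,800 + 24,800 = $209,300.

Total revenue: $209,300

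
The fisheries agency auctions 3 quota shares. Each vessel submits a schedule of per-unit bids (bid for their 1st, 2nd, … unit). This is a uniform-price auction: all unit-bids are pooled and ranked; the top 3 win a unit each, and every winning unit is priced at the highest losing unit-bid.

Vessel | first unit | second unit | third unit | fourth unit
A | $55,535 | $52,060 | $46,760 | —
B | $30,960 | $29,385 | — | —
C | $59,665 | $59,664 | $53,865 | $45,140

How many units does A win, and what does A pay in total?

A: 1 unit, pays $53,865

All unit-bids, highest first — top 3: 59,665 (C-1), 59,664 (C-2), 55,535 (A-1)
Highest rejected unit-bid = $53,865.
A wins 1 unit(s) at $53,865 each.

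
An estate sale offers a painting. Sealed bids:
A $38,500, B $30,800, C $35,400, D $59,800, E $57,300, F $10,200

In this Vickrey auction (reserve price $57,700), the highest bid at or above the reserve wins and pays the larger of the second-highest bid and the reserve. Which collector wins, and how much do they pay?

Vickrey auction (reserve price $57,700): the highest bid at or above the reserve wins and pays the larger of the second-highest bid and the reserve.
Sorting bids: 59,800 (D) > 57,300 (E) > 38,500 (A) > 35,400 (C) > 30,800 (B) > 10,200 (F)
Highest eligible bid: D at $59,800.
Second-highest bid $57,300 is below the reserve $57,700, so the reserve binds → payment $57,700.

D pays $57,700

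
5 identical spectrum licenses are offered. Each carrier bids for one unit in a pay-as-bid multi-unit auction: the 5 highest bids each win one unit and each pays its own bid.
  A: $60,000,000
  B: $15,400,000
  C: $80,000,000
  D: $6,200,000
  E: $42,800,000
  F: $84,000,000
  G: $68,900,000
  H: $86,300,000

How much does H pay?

H pays $86,300,000

Sorting: 86,300,000 (H), 84,000,000 (F), 80,000,000 (C), 68,900,000 (G), 60,000,000 (A), 42,800,000 (E), 15,400,000 (B), …
Top 5: H, F, C, G, A.
H wins → own bid $86,300,000.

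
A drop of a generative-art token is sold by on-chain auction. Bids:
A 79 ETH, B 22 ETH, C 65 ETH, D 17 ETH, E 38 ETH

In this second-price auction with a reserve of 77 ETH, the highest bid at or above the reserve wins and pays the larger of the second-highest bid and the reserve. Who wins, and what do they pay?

Bids in order: 79 (A) > 65 (C) > 38 (E) > 22 (B) > 17 (D)
Highest eligible bid: A at 79 ETH.
Second-highest bid 65 ETH is below the reserve 77 ETH, so the reserve binds → payment 77 ETH.

A pays 77 ETH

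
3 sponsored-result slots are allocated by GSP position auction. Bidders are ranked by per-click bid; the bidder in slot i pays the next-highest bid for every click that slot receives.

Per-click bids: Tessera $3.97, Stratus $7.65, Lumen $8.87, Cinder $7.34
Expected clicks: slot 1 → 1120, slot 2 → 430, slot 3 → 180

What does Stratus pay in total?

Stratus pays $3156.20

Ranked by bid: $8.87 (Lumen) > $7.65 (Stratus) > $7.34 (Cinder) > $3.97 (Tessera)
Stratus holds slot 2 → pays next bid $7.34 × 430 clicks = $3156.20.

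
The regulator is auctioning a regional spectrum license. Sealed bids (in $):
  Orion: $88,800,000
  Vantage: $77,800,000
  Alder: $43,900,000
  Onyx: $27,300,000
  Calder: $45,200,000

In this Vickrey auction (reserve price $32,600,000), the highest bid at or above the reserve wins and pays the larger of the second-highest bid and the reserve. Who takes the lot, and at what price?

Rule: the highest bid at or above the reserve wins and pays the larger of the second-highest bid and the reserve.
Sorting bids: 88,800,000 (Orion) > 77,800,000 (Vantage) > 45,200,000 (Calder) > 43,900,000 (Alder) > 27,300,000 (Onyx)
Orion has the top bid at or above the reserve ($88,800,000).
Second-highest bid $77,800,000 exceeds the reserve $32,600,000 → payment $77,800,000.

Orion pays $77,800,000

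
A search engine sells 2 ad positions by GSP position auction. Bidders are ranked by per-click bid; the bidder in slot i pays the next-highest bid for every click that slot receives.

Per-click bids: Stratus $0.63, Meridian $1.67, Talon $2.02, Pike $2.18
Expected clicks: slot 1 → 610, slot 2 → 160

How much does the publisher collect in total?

Total revenue: $1499.40

Per-click bids in order: $2.18 (Pike) > $2.02 (Talon) > $1.67 (Meridian) > …
Slot 1: Pike pays $2.02 × 610 = $1232.20
Slot 2: Talon pays $1.67 × 160 = $267.20
Total = $1499.40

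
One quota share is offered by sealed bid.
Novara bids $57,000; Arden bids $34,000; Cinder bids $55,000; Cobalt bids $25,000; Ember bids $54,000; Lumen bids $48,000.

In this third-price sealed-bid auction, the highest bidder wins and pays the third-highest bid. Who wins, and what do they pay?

Novara pays $54,000

Sorting bids: 57,000 (Novara) > 55,000 (Cinder) > 54,000 (Ember) > 48,000 (Lumen) > 34,000 (Arden) > 25,000 (Cobalt)
Novara is highest; pays the third-highest bid, $54,000.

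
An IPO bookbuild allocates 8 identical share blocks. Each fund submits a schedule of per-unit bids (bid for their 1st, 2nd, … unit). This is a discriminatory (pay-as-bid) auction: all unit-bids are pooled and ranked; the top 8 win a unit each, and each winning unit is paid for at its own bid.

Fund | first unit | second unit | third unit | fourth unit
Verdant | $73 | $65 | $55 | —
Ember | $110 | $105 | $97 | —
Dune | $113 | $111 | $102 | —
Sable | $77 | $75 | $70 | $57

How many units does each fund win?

Dune 3, Ember 3, Sable 2

Pooled unit-bids ranked (top 8): 113 (Dune-1), 111 (Dune-2), 110 (Ember-1), 105 (Ember-2), 102 (Dune-3), 97 (Ember-3), 77 (Sable-1), 75 (Sable-2)
Next rejected bid: $73 (not a price — pay-as-bid).
Allocation: Dune 3, Ember 3, Sable 2.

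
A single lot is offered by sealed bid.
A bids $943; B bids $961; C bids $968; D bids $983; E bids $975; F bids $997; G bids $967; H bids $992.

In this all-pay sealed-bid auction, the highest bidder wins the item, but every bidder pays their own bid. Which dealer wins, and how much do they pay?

F pays $997

All-pay sealed-bid auction: the highest bidder wins the item, but every bidder pays their own bid.
Bids ranked: 997 (F) > 992 (H) > 983 (D) > 975 (E) > 968 (C) > 967 (G) > …
F is highest and takes the item; every bidder forfeits their bid.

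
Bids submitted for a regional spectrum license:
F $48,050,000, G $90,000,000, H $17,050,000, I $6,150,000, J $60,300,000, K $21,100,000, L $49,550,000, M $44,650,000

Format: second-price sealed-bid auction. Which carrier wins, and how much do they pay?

Sorting bids: 90,000,000 (G) > 60,300,000 (J) > 49,550,000 (L) > 48,050,000 (F) > 44,650,000 (M) > 21,100,000 (K) > …
Second-price: G pays J's bid of $60,300,000.

G pays $60,300,000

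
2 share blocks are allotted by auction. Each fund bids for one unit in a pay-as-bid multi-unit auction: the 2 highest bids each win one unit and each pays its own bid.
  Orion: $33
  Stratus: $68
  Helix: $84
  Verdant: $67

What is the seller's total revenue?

Bids ranked high→low: 84 (Helix), 68 (Stratus), 67 (Verdant), 33 (Orion)
Top 2: Helix, Stratus.
Total revenue = 84 + 68 = $152.

Total revenue: $152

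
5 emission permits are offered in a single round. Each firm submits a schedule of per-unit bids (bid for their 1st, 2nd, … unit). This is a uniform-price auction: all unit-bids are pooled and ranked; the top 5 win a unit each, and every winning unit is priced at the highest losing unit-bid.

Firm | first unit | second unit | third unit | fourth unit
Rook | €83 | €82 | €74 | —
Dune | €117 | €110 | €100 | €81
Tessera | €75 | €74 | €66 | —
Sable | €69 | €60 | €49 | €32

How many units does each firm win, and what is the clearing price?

All unit-bids, highest first — top 5: 117 (Dune-1), 110 (Dune-2), 100 (Dune-3), 83 (Rook-1), 82 (Rook-2)
Highest rejected unit-bid = €81.
Allocation: Dune 3, Rook 2.

Dune 3, Rook 2; clearing price €81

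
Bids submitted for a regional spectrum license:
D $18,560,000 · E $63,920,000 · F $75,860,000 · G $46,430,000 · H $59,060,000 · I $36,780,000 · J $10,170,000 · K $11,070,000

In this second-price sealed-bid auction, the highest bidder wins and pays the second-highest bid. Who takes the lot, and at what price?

F pays $63,920,000

Bids ranked: 75,860,000 (F) > 63,920,000 (E) > 59,060,000 (H) > 46,430,000 (G) > 36,780,000 (I) > 18,560,000 (D) > …
F wins with the highest bid; price is set by the runner-up at $63,920,000.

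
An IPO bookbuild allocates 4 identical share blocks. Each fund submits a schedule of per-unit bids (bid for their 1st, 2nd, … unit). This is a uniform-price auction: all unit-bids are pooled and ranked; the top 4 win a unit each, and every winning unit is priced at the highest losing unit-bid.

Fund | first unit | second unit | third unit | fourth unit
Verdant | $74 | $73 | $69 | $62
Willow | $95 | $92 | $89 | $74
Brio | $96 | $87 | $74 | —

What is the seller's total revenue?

Total revenue: $348

All unit-bids, highest first — top 4: 96 (Brio-1), 95 (Willow-1), 92 (Willow-2), 89 (Willow-3)
Highest rejected unit-bid = $87.
Allocation: Brio 1, Willow 3. Every unit priced at $87.
Revenue = 4 × 87 = $348.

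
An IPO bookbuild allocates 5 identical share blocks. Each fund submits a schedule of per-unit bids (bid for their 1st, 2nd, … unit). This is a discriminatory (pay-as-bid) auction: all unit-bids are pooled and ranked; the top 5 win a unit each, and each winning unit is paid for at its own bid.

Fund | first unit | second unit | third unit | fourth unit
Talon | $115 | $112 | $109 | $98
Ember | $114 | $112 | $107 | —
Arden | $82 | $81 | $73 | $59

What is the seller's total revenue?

All unit-bids, highest first — top 5: 115 (Talon-1), 114 (Ember-1), 112 (Talon-2), 112 (Ember-2), 109 (Talon-3)
Next rejected bid: $107 (not a price — pay-as-bid).
Each winning unit pays its own bid.
Revenue = 115 + 114 + 112 + 112 + 109 = $562.

Total revenue: $562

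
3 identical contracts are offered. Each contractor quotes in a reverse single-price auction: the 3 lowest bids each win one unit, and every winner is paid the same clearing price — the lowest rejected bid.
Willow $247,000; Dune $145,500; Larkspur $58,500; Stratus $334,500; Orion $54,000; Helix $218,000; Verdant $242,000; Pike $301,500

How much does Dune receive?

Dune is paid $218,000

Bids ranked low→high: 54,000 (Orion), 58,500 (Larkspur), 145,500 (Dune), 218,000 (Helix), 242,000 (Verdant), …
Lowest 3: Orion, Larkspur, Dune.
First losing bid is Helix's $218,000, which sets the uniform price.
Dune wins → is paid $218,000.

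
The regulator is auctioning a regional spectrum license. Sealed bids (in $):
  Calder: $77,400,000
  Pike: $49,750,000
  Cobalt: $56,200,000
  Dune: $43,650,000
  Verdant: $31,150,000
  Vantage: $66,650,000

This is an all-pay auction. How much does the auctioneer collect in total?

Total revenue: $324,800,000

Bids ranked: 77,400,000 (Calder) > 66,650,000 (Vantage) > 56,200,000 (Cobalt) > 49,750,000 (Pike) > 43,650,000 (Dune) > 31,150,000 (Verdant)
Calder wins with the top bid; all bids are sunk regardless.
Every bidder forfeits their bid regardless of winning.
Revenue = 77,400,000 + 49,750,000 + 56,200,000 + 43,650,000 + 31,150,000 + 66,650,000 = $324,800,000.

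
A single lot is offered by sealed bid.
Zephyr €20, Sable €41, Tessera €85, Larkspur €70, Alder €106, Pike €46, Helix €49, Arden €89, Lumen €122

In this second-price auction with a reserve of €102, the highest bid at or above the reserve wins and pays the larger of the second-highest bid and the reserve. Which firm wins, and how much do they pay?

Second-price auction with a reserve of €102: the highest bid at or above the reserve wins and pays the larger of the second-highest bid and the reserve.
Sorting bids: 122 (Lumen) > 106 (Alder) > 89 (Arden) > 85 (Tessera) > 70 (Larkspur) > 49 (Helix) > …
Highest eligible bid: Lumen at €122.
max(second-highest €106, reserve €102) = €106; the reserve does not bind.

Lumen pays €106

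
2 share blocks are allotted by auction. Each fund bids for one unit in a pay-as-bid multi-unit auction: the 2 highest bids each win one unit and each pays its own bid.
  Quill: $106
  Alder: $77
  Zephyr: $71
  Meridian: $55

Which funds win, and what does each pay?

Quill $106, Alder $77

Sorting: 106 (Quill), 77 (Alder), 71 (Zephyr), 55 (Meridian)
Winners (2 units): Quill, Alder.
Each winner pays its own bid: Quill $106, Alder $77.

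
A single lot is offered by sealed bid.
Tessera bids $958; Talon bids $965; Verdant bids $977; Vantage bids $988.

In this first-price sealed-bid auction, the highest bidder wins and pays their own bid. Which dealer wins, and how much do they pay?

Vantage pays $988

Bids in order: 988 (Vantage) > 977 (Verdant) > 965 (Talon) > 958 (Tessera)
Vantage is highest → pays own bid, $988.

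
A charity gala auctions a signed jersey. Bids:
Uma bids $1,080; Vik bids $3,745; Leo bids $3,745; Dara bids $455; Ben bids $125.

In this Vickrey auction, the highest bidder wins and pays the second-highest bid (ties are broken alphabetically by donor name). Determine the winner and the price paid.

Vickrey auction: the highest bidder wins and pays the second-highest bid.
Bids in order: 3,745 (Leo) > 3,745 (Vik) > 1,080 (Uma) > 455 (Dara) > 125 (Ben)
Leo and Vik tie at $3,745; tie-break gives it to Leo.
Leo is highest; pays the second-highest bid, $3,745.

Leo pays $3,745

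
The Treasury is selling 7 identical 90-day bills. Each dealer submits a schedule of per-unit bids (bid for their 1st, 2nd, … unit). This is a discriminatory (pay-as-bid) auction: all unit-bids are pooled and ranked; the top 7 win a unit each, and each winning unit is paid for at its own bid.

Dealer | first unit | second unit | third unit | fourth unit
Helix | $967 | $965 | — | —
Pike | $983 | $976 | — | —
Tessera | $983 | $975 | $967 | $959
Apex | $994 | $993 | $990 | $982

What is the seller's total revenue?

Total revenue: $6,901

Merging the schedules and taking the best 7: 994 (Apex-1), 993 (Apex-2), 990 (Apex-3), 983 (Pike-1), 983 (Tessera-1), 982 (Apex-4), 976 (Pike-2)
Next rejected bid: $975 (not a price — pay-as-bid).
Each winning unit pays its own bid.
Revenue = 994 + 993 + 990 + 983 + 983 + 982 + 976 = $6,901.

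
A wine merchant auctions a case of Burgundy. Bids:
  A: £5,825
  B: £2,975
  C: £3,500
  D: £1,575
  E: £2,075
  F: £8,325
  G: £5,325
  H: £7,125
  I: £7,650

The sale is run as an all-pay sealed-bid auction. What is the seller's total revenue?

Total revenue: £44,375

Rule: the highest bidder wins the item, but every bidder pays their own bid.
Bids in order: 8,325 (F) > 7,650 (I) > 7,125 (H) > 5,825 (A) > 5,325 (G) > 3,500 (C) > …
Every bidder forfeits their bid regardless of winning.
Revenue = 5,825 + 2,975 + 3,500 + 1,575 + 2,075 + 8,325 + 5,325 + 7,125 + 7,650 = £44,375.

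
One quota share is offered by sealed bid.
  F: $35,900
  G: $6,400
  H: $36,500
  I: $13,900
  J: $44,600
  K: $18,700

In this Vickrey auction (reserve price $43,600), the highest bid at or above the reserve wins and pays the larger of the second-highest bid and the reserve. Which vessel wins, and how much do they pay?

Bids ranked: 44,600 (J) > 36,500 (H) > 35,900 (F) > 18,700 (K) > 13,900 (I) > 6,400 (G)
Highest eligible bid: J at $44,600.
max(second-highest $36,500, reserve $43,600) = $43,600.

J pays $43,600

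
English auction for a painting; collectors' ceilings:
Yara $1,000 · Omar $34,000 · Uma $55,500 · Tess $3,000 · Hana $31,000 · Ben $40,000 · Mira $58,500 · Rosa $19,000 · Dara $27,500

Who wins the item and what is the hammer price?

Mira wins at $55,500

Limits ranked: 58,500 (Mira) > 55,500 (Uma) > 40,000 (Ben) > 34,000 (Omar) > 31,000 (Hana) > 27,500 (Dara) > …
Bidding ends when Uma exits at $55,500; Mira takes it.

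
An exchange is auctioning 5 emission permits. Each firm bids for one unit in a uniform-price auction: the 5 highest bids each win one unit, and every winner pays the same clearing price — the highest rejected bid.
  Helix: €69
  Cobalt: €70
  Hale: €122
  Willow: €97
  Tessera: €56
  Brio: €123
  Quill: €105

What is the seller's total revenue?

Total revenue: €345

Sorting: 123 (Brio), 122 (Hale), 105 (Quill), 97 (Willow), 70 (Cobalt), 69 (Helix), 56 (Tessera)
The 5 highest are Brio, Hale, Quill, Willow, Cobalt.
First losing bid is Helix's €69, which sets the uniform price.
Total revenue = 5 × €69 = €345.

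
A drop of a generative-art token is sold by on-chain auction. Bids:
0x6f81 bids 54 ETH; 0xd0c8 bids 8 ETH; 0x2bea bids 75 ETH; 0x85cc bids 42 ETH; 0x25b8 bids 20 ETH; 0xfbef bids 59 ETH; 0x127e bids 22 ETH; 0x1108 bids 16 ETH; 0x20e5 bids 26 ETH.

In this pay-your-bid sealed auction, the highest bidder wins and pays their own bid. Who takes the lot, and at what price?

Rule: the highest bidder wins and pays their own bid.
Bids ranked: 75 (0x2bea) > 59 (0xfbef) > 54 (0x6f81) > 42 (0x85cc) > 26 (0x20e5) > 22 (0x127e) > …
0x2bea has the highest bid and pays exactly that: 75 ETH.

0x2bea pays 75 ETH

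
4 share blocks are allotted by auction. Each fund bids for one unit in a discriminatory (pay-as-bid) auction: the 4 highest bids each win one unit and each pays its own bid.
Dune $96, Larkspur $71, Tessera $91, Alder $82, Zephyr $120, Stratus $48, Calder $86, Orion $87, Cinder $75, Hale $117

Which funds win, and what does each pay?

Zephyr $120, Hale $117, Dune $96, Tessera $91

Bids ranked high→low: 120 (Zephyr), 117 (Hale), 96 (Dune), 91 (Tessera), 87 (Orion), 86 (Calder), …
Winners (4 units): Zephyr, Hale, Dune, Tessera.
Each winner pays its own bid: Zephyr $120, Hale $117, Dune $96, Tessera $91.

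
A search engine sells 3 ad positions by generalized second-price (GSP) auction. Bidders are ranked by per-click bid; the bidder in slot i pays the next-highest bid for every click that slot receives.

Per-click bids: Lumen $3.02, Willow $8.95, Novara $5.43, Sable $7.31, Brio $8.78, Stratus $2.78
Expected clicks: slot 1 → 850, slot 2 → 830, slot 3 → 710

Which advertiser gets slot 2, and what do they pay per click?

Brio; $7.31 per click

Per-click bids in order: $8.95 (Willow) > $8.78 (Brio) > $7.31 (Sable) > $5.43 (Novara) > …
Slot 2 goes to the second-ranked bidder, Brio, who pays the next bid down: $7.31/click.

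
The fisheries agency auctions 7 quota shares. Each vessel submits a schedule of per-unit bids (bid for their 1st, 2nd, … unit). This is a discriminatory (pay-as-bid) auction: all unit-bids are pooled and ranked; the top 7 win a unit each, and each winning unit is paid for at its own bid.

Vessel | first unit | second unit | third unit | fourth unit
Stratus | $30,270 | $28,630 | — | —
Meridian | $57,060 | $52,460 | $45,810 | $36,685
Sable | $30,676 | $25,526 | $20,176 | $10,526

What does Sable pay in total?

All unit-bids, highest first — top 7: 57,060 (Meridian-1), 52,460 (Meridian-2), 45,810 (Meridian-3), 36,685 (Meridian-4), 30,676 (Sable-1), 30,270 (Stratus-1), 28,630 (Stratus-2)
Next rejected bid: $25,526 (not a price — pay-as-bid).
Sable's winning unit-bids: 30,676 = $30,676.

Sable pays $30,676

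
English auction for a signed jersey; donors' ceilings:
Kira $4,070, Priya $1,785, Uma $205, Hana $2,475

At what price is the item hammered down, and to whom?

Limits in order: 4,070 (Kira) > 2,475 (Hana) > 1,785 (Priya) > 205 (Uma)
Hana is the last rival to drop out, at $2,475; Kira remains and wins at that price.

Kira wins at $2,475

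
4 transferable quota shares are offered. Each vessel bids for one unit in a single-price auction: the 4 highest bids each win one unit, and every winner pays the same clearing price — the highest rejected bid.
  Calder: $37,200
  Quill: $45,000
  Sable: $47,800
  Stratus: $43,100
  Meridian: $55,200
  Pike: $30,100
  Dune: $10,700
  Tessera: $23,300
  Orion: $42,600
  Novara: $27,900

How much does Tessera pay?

Tessera pays $0

Bids ranked high→low: 55,200 (Meridian), 47,800 (Sable), 45,000 (Quill), 43,100 (Stratus), 42,600 (Orion), 37,200 (Calder), …
The 4 highest are Meridian, Sable, Quill, Stratus.
Highest unsuccessful bid: $42,600 → clearing price.
Tessera does not win → pays $0.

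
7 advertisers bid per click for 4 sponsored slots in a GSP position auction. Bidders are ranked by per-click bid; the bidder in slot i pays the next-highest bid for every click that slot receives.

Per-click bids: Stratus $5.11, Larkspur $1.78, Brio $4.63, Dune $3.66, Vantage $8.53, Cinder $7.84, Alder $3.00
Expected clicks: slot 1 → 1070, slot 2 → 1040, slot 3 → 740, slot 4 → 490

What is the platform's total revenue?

Total revenue: $18922.80

Per-click bids in order: $8.53 (Vantage) > $7.84 (Cinder) > $5.11 (Stratus) > $4.63 (Brio) > $3.66 (Dune) > …
Slot 1: Vantage pays $7.84 × 1070 = $8388.80
Slot 2: Cinder pays $5.11 × 1040 = $5314.40
Slot 3: Stratus pays $4.63 × 740 = $3426.20
Slot 4: Brio pays $3.66 × 490 = $1793.40
Total = $18922.80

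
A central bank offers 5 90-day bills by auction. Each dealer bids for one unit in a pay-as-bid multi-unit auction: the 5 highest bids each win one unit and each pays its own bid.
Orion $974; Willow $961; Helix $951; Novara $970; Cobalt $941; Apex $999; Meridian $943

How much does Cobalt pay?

Sorting: 999 (Apex), 974 (Orion), 970 (Novara), 961 (Willow), 951 (Helix), 943 (Meridian), 941 (Cobalt)
Winners (5 units): Apex, Orion, Novara, Willow, Helix.
Cobalt does not win → $0.

Cobalt pays $0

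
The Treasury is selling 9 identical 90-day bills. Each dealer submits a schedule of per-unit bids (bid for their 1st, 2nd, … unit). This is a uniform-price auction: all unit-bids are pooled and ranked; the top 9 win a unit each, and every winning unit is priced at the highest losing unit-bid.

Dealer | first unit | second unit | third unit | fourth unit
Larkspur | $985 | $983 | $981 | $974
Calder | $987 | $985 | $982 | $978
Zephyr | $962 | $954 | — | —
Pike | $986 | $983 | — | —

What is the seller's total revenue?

Total revenue: $8,766

Merging the schedules and taking the best 9: 987 (Calder-1), 986 (Pike-1), 985 (Larkspur-1), 985 (Calder-2), 983 (Larkspur-2), 983 (Pike-2), 982 (Calder-3), 981 (Larkspur-3), 978 (Calder-4)
Highest rejected unit-bid = $974.
Allocation: Calder 4, Larkspur 3, Pike 2. Every unit priced at $974.
Revenue = 9 × 974 = $8,766.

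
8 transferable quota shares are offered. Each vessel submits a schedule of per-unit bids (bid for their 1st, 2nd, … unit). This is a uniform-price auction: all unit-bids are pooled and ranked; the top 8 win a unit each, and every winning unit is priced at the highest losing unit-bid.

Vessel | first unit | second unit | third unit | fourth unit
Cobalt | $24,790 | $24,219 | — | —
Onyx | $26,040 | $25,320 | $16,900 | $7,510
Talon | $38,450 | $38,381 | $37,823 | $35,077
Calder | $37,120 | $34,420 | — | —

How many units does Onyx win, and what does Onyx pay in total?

Pooled unit-bids ranked (top 8): 38,450 (Talon-1), 38,381 (Talon-2), 37,823 (Talon-3), 37,120 (Calder-1), 35,077 (Talon-4), 34,420 (Calder-2), 26,040 (Onyx-1), 25,320 (Onyx-2)
The (k+1)-th unit-bid is $24,790.
Onyx wins 2 unit(s) at $24,790 each.

Onyx: 2 units, pays $49,580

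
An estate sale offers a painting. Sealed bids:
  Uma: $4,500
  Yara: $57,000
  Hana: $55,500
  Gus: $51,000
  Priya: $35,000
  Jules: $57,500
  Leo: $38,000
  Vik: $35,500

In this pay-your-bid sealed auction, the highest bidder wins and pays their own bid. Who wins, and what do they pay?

Jules pays $57,500

Sorting bids: 57,500 (Jules) > 57,000 (Yara) > 55,500 (Hana) > 51,000 (Gus) > 38,000 (Leo) > 35,500 (Vik) > …
Jules has the highest bid and pays exactly that: $57,500.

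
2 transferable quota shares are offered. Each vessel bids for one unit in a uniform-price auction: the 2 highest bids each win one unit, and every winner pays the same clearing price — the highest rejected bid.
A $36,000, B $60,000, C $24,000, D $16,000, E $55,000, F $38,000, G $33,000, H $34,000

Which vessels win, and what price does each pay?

Bids ranked high→low: 60,000 (B), 55,000 (E), 38,000 (F), 36,000 (A), …
The 2 highest are B, E.
Clearing price = highest rejected bid = $38,000.

B, E; each pays $38,000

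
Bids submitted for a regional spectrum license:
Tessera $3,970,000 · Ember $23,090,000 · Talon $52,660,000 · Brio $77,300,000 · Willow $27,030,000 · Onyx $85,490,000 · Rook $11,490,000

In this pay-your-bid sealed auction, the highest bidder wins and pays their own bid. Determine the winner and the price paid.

Bids in order: 85,490,000 (Onyx) > 77,300,000 (Brio) > 52,660,000 (Talon) > 27,030,000 (Willow) > 23,090,000 (Ember) > 11,490,000 (Rook) > …
Onyx has the highest bid and pays exactly that: $85,490,000.

Onyx pays $85,490,000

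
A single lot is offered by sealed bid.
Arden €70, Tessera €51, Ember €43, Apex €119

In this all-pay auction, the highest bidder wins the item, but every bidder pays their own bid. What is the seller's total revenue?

Bids in order: 119 (Apex) > 70 (Arden) > 51 (Tessera) > 43 (Ember)
Every bidder forfeits their bid regardless of winning.
Revenue = 70 + 51 + 43 + 119 = €283.

Total revenue: €283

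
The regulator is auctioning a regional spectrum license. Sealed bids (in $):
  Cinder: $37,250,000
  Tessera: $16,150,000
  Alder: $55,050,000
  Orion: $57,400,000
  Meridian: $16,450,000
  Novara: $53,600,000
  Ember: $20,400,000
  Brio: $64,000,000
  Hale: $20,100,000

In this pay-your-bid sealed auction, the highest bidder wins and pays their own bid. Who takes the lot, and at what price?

Brio pays $64,000,000

Bids ranked: 64,000,000 (Brio) > 57,400,000 (Orion) > 55,050,000 (Alder) > 53,600,000 (Novara) > 37,250,000 (Cinder) > 20,400,000 (Ember) > …
Brio is highest → pays own bid, $64,000,000.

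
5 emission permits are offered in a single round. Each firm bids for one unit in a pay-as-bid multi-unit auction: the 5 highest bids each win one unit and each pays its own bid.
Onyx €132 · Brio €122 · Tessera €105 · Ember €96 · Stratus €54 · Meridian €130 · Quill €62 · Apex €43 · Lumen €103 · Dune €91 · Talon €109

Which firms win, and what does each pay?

Bids ranked high→low: 132 (Onyx), 130 (Meridian), 122 (Brio), 109 (Talon), 105 (Tessera), 103 (Lumen), 96 (Ember), …
The 5 highest are Onyx, Meridian, Brio, Talon, Tessera.
Each winner pays its own bid: Onyx €132, Meridian €130, Brio €122, Talon €109, Tessera €105.

Onyx €132, Meridian €130, Brio €122, Talon €109, Tessera €105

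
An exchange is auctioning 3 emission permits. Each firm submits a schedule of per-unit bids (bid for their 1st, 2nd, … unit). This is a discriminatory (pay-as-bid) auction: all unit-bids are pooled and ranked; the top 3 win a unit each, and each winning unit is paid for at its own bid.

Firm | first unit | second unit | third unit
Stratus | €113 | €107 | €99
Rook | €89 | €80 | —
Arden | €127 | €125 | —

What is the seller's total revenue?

Total revenue: €365

Merging the schedules and taking the best 3: 127 (Arden-1), 125 (Arden-2), 113 (Stratus-1)
Next rejected bid: €107 (not a price — pay-as-bid).
Each winning unit pays its own bid.
Revenue = 127 + 125 + 113 = €365.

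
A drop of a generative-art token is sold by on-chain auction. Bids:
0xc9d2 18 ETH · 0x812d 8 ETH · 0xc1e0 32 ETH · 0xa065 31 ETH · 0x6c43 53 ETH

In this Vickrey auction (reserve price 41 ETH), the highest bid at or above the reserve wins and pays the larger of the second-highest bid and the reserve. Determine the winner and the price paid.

0x6c43 pays 41 ETH

Rule: the highest bid at or above the reserve wins and pays the larger of the second-highest bid and the reserve.
Bids in order: 53 (0x6c43) > 32 (0xc1e0) > 31 (0xa065) > 18 (0xc9d2) > 8 (0x812d)
0x6c43 has the top bid at or above the reserve (53 ETH).
Second-highest bid 32 ETH is below the reserve 41 ETH, so the reserve binds → payment 41 ETH.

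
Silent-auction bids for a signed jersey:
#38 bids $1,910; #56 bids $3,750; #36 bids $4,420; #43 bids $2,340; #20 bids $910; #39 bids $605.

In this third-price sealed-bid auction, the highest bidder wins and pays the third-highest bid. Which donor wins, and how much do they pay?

#36 pays $2,340

Bids ranked: 4,420 (#36) > 3,750 (#56) > 2,340 (#43) > 1,910 (#38) > 910 (#20) > 605 (#39)
#36 wins; payment is bid #3 in the ranking = $2,340.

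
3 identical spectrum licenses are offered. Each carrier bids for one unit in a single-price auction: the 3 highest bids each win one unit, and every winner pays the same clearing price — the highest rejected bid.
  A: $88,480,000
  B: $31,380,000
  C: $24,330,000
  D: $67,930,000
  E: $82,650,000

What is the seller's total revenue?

Total revenue: $94,140,000

Bids ranked high→low: 88,480,000 (A), 82,650,000 (E), 67,930,000 (D), 31,380,000 (B), 24,330,000 (C)
The 3 highest are A, E, D.
Clearing price = highest rejected bid = $31,380,000.
Total revenue = 3 × $31,380,000 = $94,140,000.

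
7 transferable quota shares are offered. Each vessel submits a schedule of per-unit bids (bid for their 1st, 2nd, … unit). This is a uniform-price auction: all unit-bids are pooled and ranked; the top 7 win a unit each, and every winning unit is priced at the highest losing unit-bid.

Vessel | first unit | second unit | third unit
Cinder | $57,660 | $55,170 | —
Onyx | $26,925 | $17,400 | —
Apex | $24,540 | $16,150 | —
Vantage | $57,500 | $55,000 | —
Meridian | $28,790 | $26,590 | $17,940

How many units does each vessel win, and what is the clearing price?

Cinder 2, Meridian 2, Onyx 1, Vantage 2; clearing price $24,540

Pooled unit-bids ranked (top 7): 57,660 (Cinder-1), 57,500 (Vantage-1), 55,170 (Cinder-2), 55,000 (Vantage-2), 28,790 (Meridian-1), 26,925 (Onyx-1), 26,590 (Meridian-2)
Highest rejected unit-bid = $24,540.
Allocation: Cinder 2, Meridian 2, Onyx 1, Vantage 2.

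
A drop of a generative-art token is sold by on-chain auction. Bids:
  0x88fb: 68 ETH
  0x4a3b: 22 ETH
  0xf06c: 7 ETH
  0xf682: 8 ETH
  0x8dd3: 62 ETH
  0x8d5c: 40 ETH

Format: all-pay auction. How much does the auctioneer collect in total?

Bids ranked: 68 (0x88fb) > 62 (0x8dd3) > 40 (0x8d5c) > 22 (0x4a3b) > 8 (0xf682) > 7 (0xf06c)
0x88fb wins with the top bid; all bids are sunk regardless.
Every bidder forfeits their bid regardless of winning.
Revenue = 68 + 22 + 7 + 8 + 62 + 40 = 207 ETH.

Total revenue: 207 ETH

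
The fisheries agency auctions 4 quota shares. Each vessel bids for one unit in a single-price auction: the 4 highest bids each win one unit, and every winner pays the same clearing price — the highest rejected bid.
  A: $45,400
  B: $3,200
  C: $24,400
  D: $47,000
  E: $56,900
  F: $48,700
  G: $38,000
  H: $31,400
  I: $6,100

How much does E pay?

Sorting: 56,900 (E), 48,700 (F), 47,000 (D), 45,400 (A), 38,000 (G), 31,400 (H), …
Top 4: E, F, D, A.
Clearing price = highest rejected bid = $38,000.
E wins → pays $38,000.

E pays $38,000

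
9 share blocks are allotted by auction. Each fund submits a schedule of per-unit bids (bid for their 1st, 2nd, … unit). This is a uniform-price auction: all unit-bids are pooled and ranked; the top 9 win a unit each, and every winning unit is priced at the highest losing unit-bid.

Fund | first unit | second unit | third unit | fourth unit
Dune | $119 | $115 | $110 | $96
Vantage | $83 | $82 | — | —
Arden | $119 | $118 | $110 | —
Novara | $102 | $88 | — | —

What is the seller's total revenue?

Pooled unit-bids ranked (top 9): 119 (Dune-1), 119 (Arden-1), 118 (Arden-2), 115 (Dune-2), 110 (Dune-3), 110 (Arden-3), 102 (Novara-1), 96 (Dune-4), 88 (Novara-2)
The (k+1)-th unit-bid is $83.
Allocation: Arden 3, Dune 4, Novara 2. Every unit priced at $83.
Revenue = 9 × 83 = $747.

Total revenue: $747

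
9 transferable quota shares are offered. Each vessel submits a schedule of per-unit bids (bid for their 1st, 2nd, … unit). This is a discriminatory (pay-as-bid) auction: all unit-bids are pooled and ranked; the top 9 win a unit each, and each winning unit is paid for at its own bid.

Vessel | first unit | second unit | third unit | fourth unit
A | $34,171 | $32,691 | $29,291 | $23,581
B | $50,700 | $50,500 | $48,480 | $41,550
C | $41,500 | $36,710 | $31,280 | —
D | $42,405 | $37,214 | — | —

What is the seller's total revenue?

All unit-bids, highest first — top 9: 50,700 (B-1), 50,500 (B-2), 48,480 (B-3), 42,405 (D-1), 41,550 (B-4), 41,500 (C-1), 37,214 (D-2), 36,710 (C-2), 34,171 (A-1)
Next rejected bid: $32,691 (not a price — pay-as-bid).
Each winning unit pays its own bid.
Revenue = 50,700 + 50,500 + 48,480 + 42,405 + 41,550 + 41,500 + 37,214 + 36,710 + 34,171 = $383,230.

Total revenue: $383,230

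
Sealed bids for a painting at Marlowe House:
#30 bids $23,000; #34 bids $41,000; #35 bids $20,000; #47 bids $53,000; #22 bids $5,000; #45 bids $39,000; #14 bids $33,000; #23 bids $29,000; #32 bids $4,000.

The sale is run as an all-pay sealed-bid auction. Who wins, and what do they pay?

#47 pays $53,000

Rule: the highest bidder wins the item, but every bidder pays their own bid.
Sorting bids: 53,000 (#47) > 41,000 (#34) > 39,000 (#45) > 33,000 (#14) > 29,000 (#23) > 23,000 (#30) > …
#47 is highest and takes the item; every bidder forfeits their bid.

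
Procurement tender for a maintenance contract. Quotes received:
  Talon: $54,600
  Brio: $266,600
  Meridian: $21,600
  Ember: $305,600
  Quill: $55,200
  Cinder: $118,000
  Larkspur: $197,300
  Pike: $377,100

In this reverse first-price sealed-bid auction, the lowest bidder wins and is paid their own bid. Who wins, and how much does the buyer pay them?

Meridian is paid $21,600

Rule: the lowest bidder wins and is paid their own bid.
Sorting bids: 21,600 (Meridian) < 54,600 (Talon) < 55,200 (Quill) < 118,000 (Cinder) < 197,300 (Larkspur) < 266,600 (Brio) < …
Meridian is lowest → is paid own bid, $21,600.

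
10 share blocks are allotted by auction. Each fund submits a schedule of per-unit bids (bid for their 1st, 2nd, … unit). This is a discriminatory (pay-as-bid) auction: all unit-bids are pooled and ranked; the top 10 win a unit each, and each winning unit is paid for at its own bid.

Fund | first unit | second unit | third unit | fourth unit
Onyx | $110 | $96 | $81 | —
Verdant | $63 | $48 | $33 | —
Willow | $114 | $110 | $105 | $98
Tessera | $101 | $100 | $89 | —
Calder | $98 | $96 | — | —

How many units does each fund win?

Calder 2, Onyx 2, Tessera 2, Willow 4

Merging the schedules and taking the best 10: 114 (Willow-1), 110 (Onyx-1), 110 (Willow-2), 105 (Willow-3), 101 (Tessera-1), 100 (Tessera-2), 98 (Willow-4), 98 (Calder-1), 96 (Onyx-2), 96 (Calder-2)
Next rejected bid: $89 (not a price — pay-as-bid).
Allocation: Calder 2, Onyx 2, Tessera 2, Willow 4.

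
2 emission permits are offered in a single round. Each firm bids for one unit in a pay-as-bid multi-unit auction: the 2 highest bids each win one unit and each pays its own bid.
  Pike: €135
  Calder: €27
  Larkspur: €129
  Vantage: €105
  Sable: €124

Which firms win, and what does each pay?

Bids ranked high→low: 135 (Pike), 129 (Larkspur), 124 (Sable), 105 (Vantage), …
The 2 highest are Pike, Larkspur.
Each winner pays its own bid: Pike €135, Larkspur €129.

Pike €135, Larkspur €129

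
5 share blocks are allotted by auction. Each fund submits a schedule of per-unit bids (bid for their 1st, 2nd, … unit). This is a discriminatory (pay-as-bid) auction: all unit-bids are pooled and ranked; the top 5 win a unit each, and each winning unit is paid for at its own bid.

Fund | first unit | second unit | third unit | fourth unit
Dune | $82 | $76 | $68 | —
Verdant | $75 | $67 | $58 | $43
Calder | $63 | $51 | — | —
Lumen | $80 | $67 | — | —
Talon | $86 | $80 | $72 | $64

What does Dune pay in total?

Pooled unit-bids ranked (top 5): 86 (Talon-1), 82 (Dune-1), 80 (Lumen-1), 80 (Talon-2), 76 (Dune-2)
Next rejected bid: $75 (not a price — pay-as-bid).
Dune's winning unit-bids: 82 + 76 = $158.

Dune pays $158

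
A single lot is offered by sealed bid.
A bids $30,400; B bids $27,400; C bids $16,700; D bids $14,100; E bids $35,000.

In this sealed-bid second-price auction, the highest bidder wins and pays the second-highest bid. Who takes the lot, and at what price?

Sorting bids: 35,000 (E) > 30,400 (A) > 27,400 (B) > 16,700 (C) > 14,100 (D)
E is highest; pays the second-highest bid, $30,400.

E pays $30,400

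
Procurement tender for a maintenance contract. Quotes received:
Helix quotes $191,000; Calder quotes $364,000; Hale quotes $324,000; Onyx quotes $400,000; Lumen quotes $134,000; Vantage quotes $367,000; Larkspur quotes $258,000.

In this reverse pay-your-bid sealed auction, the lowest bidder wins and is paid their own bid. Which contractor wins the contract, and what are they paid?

Rule: the lowest bidder wins and is paid their own bid.
Bids in order: 134,000 (Lumen) < 191,000 (Helix) < 258,000 (Larkspur) < 324,000 (Hale) < 364,000 (Calder) < 367,000 (Vantage) < …
Lumen is lowest → is paid own bid, $134,000.

Lumen is paid $134,000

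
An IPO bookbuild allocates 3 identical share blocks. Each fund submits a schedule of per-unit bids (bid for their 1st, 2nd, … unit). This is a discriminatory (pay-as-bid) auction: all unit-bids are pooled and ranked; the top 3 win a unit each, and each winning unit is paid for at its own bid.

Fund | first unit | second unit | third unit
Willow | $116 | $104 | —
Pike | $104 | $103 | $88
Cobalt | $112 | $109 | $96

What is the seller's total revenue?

Total revenue: $337

All unit-bids, highest first — top 3: 116 (Willow-1), 112 (Cobalt-1), 109 (Cobalt-2)
Next rejected bid: $104 (not a price — pay-as-bid).
Each winning unit pays its own bid.
Revenue = 116 + 112 + 109 = $337.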